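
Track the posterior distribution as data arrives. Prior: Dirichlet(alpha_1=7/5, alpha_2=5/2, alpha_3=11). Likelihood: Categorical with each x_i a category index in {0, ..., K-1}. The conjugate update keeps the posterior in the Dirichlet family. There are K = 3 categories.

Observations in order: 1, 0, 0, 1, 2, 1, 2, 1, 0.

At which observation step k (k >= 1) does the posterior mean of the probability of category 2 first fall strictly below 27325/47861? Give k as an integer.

k = 8

obs 1: x=1 → posterior Dirichlet(7/5, 7/2, 11)
obs 2: x=0 → posterior Dirichlet(12/5, 7/2, 11)
obs 3: x=0 → posterior Dirichlet(17/5, 7/2, 11)
obs 4: x=1 → posterior Dirichlet(17/5, 9/2, 11)
obs 5: x=2 → posterior Dirichlet(17/5, 9/2, 12)
obs 6: x=1 → posterior Dirichlet(17/5, 11/2, 12)
obs 7: x=2 → posterior Dirichlet(17/5, 11/2, 13)
obs 8: x=1 → posterior Dirichlet(17/5, 13/2, 13)
obs 9: x=0 → posterior Dirichlet(22/5, 13/2, 13)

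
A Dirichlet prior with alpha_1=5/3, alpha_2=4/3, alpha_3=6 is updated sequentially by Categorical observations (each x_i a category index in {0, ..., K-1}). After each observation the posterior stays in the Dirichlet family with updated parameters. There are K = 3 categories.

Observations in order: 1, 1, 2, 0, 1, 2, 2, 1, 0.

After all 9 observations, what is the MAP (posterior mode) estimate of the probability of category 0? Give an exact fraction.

obs 1: x=1 → posterior Dirichlet(5/3, 7/3, 6)
obs 2: x=1 → posterior Dirichlet(5/3, 10/3, 6)
obs 3: x=2 → posterior Dirichlet(5/3, 10/3, 7)
obs 4: x=0 → posterior Dirichlet(8/3, 10/3, 7)
obs 5: x=1 → posterior Dirichlet(8/3, 13/3, 7)
obs 6: x=2 → posterior Dirichlet(8/3, 13/3, 8)
obs 7: x=2 → posterior Dirichlet(8/3, 13/3, 9)
obs 8: x=1 → posterior Dirichlet(8/3, 16/3, 9)
obs 9: x=0 → posterior Dirichlet(11/3, 16/3, 9)

8/45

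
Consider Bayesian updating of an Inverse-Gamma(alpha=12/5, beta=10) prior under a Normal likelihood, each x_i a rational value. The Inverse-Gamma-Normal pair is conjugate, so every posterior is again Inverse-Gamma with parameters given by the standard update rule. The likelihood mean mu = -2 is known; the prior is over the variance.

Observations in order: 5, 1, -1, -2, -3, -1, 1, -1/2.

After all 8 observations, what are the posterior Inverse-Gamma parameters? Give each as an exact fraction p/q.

obs 1: x=5 → posterior Inverse-Gamma(29/10, 69/2)
obs 2: x=1 → posterior Inverse-Gamma(17/5, 39)
obs 3: x=-1 → posterior Inverse-Gamma(39/10, 79/2)
obs 4: x=-2 → posterior Inverse-Gamma(22/5, 79/2)
obs 5: x=-3 → posterior Inverse-Gamma(49/10, 40)
obs 6: x=-1 → posterior Inverse-Gamma(27/5, 81/2)
obs 7: x=1 → posterior Inverse-Gamma(59/10, 45)
obs 8: x=-1/2 → posterior Inverse-Gamma(32/5, 369/8)

alpha=32/5, beta=369/8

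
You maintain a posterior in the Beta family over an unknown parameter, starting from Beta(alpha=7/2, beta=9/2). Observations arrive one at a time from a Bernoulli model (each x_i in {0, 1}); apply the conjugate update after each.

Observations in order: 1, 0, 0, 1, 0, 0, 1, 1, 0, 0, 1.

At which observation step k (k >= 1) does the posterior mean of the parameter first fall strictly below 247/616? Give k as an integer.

k = 6

obs 1: x=1 → posterior Beta(9/2, 9/2)
obs 2: x=0 → posterior Beta(9/2, 11/2)
obs 3: x=0 → posterior Beta(9/2, 13/2)
obs 4: x=1 → posterior Beta(11/2, 13/2)
obs 5: x=0 → posterior Beta(11/2, 15/2)
obs 6: x=0 → posterior Beta(11/2, 17/2)
obs 7: x=1 → posterior Beta(13/2, 17/2)
obs 8: x=1 → posterior Beta(15/2, 17/2)
obs 9: x=0 → posterior Beta(15/2, 19/2)
obs 10: x=0 → posterior Beta(15/2, 21/2)
obs 11: x=1 → posterior Beta(17/2, 21/2)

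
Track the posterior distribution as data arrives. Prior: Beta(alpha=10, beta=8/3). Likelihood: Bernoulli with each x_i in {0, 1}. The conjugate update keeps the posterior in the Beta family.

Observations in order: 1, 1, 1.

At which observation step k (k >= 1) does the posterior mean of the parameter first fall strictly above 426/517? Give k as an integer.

k = 3

obs 1: x=1 → posterior Beta(11, 8/3)
obs 2: x=1 → posterior Beta(12, 8/3)
obs 3: x=1 → posterior Beta(13, 8/3)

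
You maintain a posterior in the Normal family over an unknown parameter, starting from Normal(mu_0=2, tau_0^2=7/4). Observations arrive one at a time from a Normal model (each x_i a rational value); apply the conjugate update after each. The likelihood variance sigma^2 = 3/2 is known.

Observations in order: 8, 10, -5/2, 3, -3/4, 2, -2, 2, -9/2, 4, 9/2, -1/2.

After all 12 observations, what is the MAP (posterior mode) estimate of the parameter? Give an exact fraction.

233/120

obs 1: x=8 → posterior Normal(68/13, 21/26)
obs 2: x=10 → posterior Normal(69/10, 21/40)
obs 3: x=-5/2 → posterior Normal(241/54, 7/18)
obs 4: x=3 → posterior Normal(283/68, 21/68)
obs 5: x=-3/4 → posterior Normal(545/164, 21/82)
obs 6: x=2 → posterior Normal(601/192, 7/32)
obs 7: x=-2 → posterior Normal(109/44, 21/110)
obs 8: x=2 → posterior Normal(601/248, 21/124)
obs 9: x=-9/2 → posterior Normal(475/276, 7/46)
obs 10: x=4 → posterior Normal(587/304, 21/152)
obs 11: x=9/2 → posterior Normal(713/332, 21/166)
obs 12: x=-1/2 → posterior Normal(233/120, 7/60)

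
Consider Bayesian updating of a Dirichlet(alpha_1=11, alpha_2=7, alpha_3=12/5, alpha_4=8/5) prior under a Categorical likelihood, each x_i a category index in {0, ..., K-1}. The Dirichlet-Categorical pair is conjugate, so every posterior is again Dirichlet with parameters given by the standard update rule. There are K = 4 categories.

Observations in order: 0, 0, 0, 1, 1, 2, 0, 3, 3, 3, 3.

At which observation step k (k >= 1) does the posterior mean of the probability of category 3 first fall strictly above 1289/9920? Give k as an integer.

obs 1: x=0 → posterior Dirichlet(12, 7, 12/5, 8/5)
obs 2: x=0 → posterior Dirichlet(13, 7, 12/5, 8/5)
obs 3: x=0 → posterior Dirichlet(14, 7, 12/5, 8/5)
obs 4: x=1 → posterior Dirichlet(14, 8, 12/5, 8/5)
obs 5: x=1 → posterior Dirichlet(14, 9, 12/5, 8/5)
obs 6: x=2 → posterior Dirichlet(14, 9, 17/5, 8/5)
obs 7: x=0 → posterior Dirichlet(15, 9, 17/5, 8/5)
obs 8: x=3 → posterior Dirichlet(15, 9, 17/5, 13/5)
obs 9: x=3 → posterior Dirichlet(15, 9, 17/5, 18/5)
obs 10: x=3 → posterior Dirichlet(15, 9, 17/5, 23/5)
obs 11: x=3 → posterior Dirichlet(15, 9, 17/5, 28/5)

k = 10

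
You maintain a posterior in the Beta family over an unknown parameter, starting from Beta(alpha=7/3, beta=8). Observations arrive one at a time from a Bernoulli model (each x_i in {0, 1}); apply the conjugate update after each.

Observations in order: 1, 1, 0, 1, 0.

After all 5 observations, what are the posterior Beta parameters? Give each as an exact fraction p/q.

alpha=16/3, beta=10

obs 1: x=1 → posterior Beta(10/3, 8)
obs 2: x=1 → posterior Beta(13/3, 8)
obs 3: x=0 → posterior Beta(13/3, 9)
obs 4: x=1 → posterior Beta(16/3, 9)
obs 5: x=0 → posterior Beta(16/3, 10)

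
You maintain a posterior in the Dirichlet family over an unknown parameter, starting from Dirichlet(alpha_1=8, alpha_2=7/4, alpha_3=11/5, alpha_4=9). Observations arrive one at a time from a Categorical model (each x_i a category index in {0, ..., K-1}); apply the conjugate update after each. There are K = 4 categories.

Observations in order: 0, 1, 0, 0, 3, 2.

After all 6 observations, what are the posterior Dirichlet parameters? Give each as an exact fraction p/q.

obs 1: x=0 → posterior Dirichlet(9, 7/4, 11/5, 9)
obs 2: x=1 → posterior Dirichlet(9, 11/4, 11/5, 9)
obs 3: x=0 → posterior Dirichlet(10, 11/4, 11/5, 9)
obs 4: x=0 → posterior Dirichlet(11, 11/4, 11/5, 9)
obs 5: x=3 → posterior Dirichlet(11, 11/4, 11/5, 10)
obs 6: x=2 → posterior Dirichlet(11, 11/4, 16/5, 10)

alpha_1=11, alpha_2=11/4, alpha_3=16/5, alpha_4=10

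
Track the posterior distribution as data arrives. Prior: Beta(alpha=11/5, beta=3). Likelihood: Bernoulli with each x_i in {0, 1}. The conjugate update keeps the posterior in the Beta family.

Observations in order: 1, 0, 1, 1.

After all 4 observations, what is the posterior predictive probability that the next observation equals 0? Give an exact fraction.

obs 1: x=1 → posterior Beta(16/5, 3)
obs 2: x=0 → posterior Beta(16/5, 4)
obs 3: x=1 → posterior Beta(21/5, 4)
obs 4: x=1 → posterior Beta(26/5, 4)

10/23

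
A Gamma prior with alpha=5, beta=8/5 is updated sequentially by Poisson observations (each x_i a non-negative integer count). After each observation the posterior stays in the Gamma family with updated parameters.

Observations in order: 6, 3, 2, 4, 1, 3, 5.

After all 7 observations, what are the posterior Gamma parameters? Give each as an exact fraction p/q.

obs 1: x=6 → posterior Gamma(11, 13/5)
obs 2: x=3 → posterior Gamma(14, 18/5)
obs 3: x=2 → posterior Gamma(16, 23/5)
obs 4: x=4 → posterior Gamma(20, 28/5)
obs 5: x=1 → posterior Gamma(21, 33/5)
obs 6: x=3 → posterior Gamma(24, 38/5)
obs 7: x=5 → posterior Gamma(29, 43/5)

alpha=29, beta=43/5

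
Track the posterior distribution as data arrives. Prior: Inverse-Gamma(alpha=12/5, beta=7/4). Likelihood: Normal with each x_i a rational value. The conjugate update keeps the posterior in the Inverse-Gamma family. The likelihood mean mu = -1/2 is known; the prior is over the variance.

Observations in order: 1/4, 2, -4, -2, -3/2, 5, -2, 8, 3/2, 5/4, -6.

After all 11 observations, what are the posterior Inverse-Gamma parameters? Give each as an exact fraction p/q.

alpha=79/10, beta=1343/16

obs 1: x=1/4 → posterior Inverse-Gamma(29/10, 65/32)
obs 2: x=2 → posterior Inverse-Gamma(17/5, 165/32)
obs 3: x=-4 → posterior Inverse-Gamma(39/10, 361/32)
obs 4: x=-2 → posterior Inverse-Gamma(22/5, 397/32)
obs 5: x=-3/2 → posterior Inverse-Gamma(49/10, 413/32)
obs 6: x=5 → posterior Inverse-Gamma(27/5, 897/32)
obs 7: x=-2 → posterior Inverse-Gamma(59/10, 933/32)
obs 8: x=8 → posterior Inverse-Gamma(32/5, 2089/32)
obs 9: x=3/2 → posterior Inverse-Gamma(69/10, 2153/32)
obs 10: x=5/4 → posterior Inverse-Gamma(37/5, 1101/16)
obs 11: x=-6 → posterior Inverse-Gamma(79/10, 1343/16)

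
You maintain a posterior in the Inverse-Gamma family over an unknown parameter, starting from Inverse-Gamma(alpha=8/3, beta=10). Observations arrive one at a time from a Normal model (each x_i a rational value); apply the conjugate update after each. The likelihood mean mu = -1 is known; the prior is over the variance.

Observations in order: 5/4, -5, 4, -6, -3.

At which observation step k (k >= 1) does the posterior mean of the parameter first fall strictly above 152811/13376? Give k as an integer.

obs 1: x=5/4 → posterior Inverse-Gamma(19/6, 401/32)
obs 2: x=-5 → posterior Inverse-Gamma(11/3, 657/32)
obs 3: x=4 → posterior Inverse-Gamma(25/6, 1057/32)
obs 4: x=-6 → posterior Inverse-Gamma(14/3, 1457/32)
obs 5: x=-3 → posterior Inverse-Gamma(31/6, 1521/32)

k = 4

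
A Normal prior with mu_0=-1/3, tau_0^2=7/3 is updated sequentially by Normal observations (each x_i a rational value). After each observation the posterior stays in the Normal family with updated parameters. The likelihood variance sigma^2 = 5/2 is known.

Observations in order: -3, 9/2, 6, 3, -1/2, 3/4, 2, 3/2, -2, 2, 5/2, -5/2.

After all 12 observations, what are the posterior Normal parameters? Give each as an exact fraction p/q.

obs 1: x=-3 → posterior Normal(-47/29, 35/29)
obs 2: x=9/2 → posterior Normal(16/43, 35/43)
obs 3: x=6 → posterior Normal(100/57, 35/57)
obs 4: x=3 → posterior Normal(2, 35/71)
obs 5: x=-1/2 → posterior Normal(27/17, 7/17)
obs 6: x=3/4 → posterior Normal(97/66, 35/99)
obs 7: x=2 → posterior Normal(347/226, 35/113)
obs 8: x=3/2 → posterior Normal(389/254, 35/127)
obs 9: x=-2 → posterior Normal(111/94, 35/141)
obs 10: x=2 → posterior Normal(389/310, 7/31)
obs 11: x=5/2 → posterior Normal(459/338, 35/169)
obs 12: x=-5/2 → posterior Normal(389/366, 35/183)

mu_0=389/366, tau_0^2=35/183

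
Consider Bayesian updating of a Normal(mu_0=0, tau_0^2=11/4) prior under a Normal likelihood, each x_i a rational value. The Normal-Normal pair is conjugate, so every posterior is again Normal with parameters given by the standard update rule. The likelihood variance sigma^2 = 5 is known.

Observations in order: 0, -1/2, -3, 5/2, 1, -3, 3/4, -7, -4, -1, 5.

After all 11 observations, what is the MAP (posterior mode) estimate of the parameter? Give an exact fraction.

-407/564

obs 1: x=0 → posterior Normal(0, 55/31)
obs 2: x=-1/2 → posterior Normal(-11/84, 55/42)
obs 3: x=-3 → posterior Normal(-77/106, 55/53)
obs 4: x=5/2 → posterior Normal(-11/64, 55/64)
obs 5: x=1 → posterior Normal(0, 11/15)
obs 6: x=-3 → posterior Normal(-33/86, 55/86)
obs 7: x=3/4 → posterior Normal(-99/388, 55/97)
obs 8: x=-7 → posterior Normal(-407/432, 55/108)
obs 9: x=-4 → posterior Normal(-583/476, 55/119)
obs 10: x=-1 → posterior Normal(-627/520, 11/26)
obs 11: x=5 → posterior Normal(-407/564, 55/141)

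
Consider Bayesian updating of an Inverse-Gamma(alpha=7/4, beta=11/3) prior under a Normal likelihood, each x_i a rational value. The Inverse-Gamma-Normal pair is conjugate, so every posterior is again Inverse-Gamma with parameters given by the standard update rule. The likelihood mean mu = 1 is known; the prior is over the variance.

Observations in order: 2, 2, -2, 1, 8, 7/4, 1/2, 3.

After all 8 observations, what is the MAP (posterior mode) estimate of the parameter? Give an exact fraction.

3463/648

obs 1: x=2 → posterior Inverse-Gamma(9/4, 25/6)
obs 2: x=2 → posterior Inverse-Gamma(11/4, 14/3)
obs 3: x=-2 → posterior Inverse-Gamma(13/4, 55/6)
obs 4: x=1 → posterior Inverse-Gamma(15/4, 55/6)
obs 5: x=8 → posterior Inverse-Gamma(17/4, 101/3)
obs 6: x=7/4 → posterior Inverse-Gamma(19/4, 3259/96)
obs 7: x=1/2 → posterior Inverse-Gamma(21/4, 3271/96)
obs 8: x=3 → posterior Inverse-Gamma(23/4, 3463/96)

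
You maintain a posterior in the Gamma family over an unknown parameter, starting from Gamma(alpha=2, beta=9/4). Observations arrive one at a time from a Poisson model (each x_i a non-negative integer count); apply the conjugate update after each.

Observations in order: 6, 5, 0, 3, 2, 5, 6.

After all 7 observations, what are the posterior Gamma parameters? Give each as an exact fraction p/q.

obs 1: x=6 → posterior Gamma(8, 13/4)
obs 2: x=5 → posterior Gamma(13, 17/4)
obs 3: x=0 → posterior Gamma(13, 21/4)
obs 4: x=3 → posterior Gamma(16, 25/4)
obs 5: x=2 → posterior Gamma(18, 29/4)
obs 6: x=5 → posterior Gamma(23, 33/4)
obs 7: x=6 → posterior Gamma(29, 37/4)

alpha=29, beta=37/4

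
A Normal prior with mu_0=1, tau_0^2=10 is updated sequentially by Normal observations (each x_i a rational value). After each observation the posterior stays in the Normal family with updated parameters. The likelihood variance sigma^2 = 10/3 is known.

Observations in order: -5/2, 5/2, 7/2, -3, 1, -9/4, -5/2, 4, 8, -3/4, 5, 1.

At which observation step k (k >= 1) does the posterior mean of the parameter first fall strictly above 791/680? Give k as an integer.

k = 11

obs 1: x=-5/2 → posterior Normal(-13/8, 5/2)
obs 2: x=5/2 → posterior Normal(1/7, 10/7)
obs 3: x=7/2 → posterior Normal(23/20, 1)
obs 4: x=-3 → posterior Normal(5/26, 10/13)
obs 5: x=1 → posterior Normal(11/32, 5/8)
obs 6: x=-9/4 → posterior Normal(-5/76, 10/19)
obs 7: x=-5/2 → posterior Normal(-35/88, 5/11)
obs 8: x=4 → posterior Normal(13/100, 2/5)
obs 9: x=8 → posterior Normal(109/112, 5/14)
obs 10: x=-3/4 → posterior Normal(25/31, 10/31)
obs 11: x=5 → posterior Normal(20/17, 5/17)
obs 12: x=1 → posterior Normal(43/37, 10/37)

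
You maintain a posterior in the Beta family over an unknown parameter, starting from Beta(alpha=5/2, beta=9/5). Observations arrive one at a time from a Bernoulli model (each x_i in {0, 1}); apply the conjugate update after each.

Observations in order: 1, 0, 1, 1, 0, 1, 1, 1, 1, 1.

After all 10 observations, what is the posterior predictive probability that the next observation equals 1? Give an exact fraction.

obs 1: x=1 → posterior Beta(7/2, 9/5)
obs 2: x=0 → posterior Beta(7/2, 14/5)
obs 3: x=1 → posterior Beta(9/2, 14/5)
obs 4: x=1 → posterior Beta(11/2, 14/5)
obs 5: x=0 → posterior Beta(11/2, 19/5)
obs 6: x=1 → posterior Beta(13/2, 19/5)
obs 7: x=1 → posterior Beta(15/2, 19/5)
obs 8: x=1 → posterior Beta(17/2, 19/5)
obs 9: x=1 → posterior Beta(19/2, 19/5)
obs 10: x=1 → posterior Beta(21/2, 19/5)

105/143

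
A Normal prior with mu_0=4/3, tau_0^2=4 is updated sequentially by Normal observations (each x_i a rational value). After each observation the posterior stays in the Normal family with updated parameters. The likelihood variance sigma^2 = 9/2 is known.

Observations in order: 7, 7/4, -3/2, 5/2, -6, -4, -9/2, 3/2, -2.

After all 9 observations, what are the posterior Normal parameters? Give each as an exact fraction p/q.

mu_0=-10/27, tau_0^2=4/9

obs 1: x=7 → posterior Normal(4, 36/17)
obs 2: x=7/4 → posterior Normal(82/25, 36/25)
obs 3: x=-3/2 → posterior Normal(70/33, 12/11)
obs 4: x=5/2 → posterior Normal(90/41, 36/41)
obs 5: x=-6 → posterior Normal(6/7, 36/49)
obs 6: x=-4 → posterior Normal(10/57, 12/19)
obs 7: x=-9/2 → posterior Normal(-2/5, 36/65)
obs 8: x=3/2 → posterior Normal(-14/73, 36/73)
obs 9: x=-2 → posterior Normal(-10/27, 4/9)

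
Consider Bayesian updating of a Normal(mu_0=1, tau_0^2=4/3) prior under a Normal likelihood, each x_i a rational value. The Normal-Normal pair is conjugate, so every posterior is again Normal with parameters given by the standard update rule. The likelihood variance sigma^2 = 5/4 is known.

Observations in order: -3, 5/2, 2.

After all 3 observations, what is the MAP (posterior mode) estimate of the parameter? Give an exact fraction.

obs 1: x=-3 → posterior Normal(-33/31, 20/31)
obs 2: x=5/2 → posterior Normal(7/47, 20/47)
obs 3: x=2 → posterior Normal(13/21, 20/63)

13/21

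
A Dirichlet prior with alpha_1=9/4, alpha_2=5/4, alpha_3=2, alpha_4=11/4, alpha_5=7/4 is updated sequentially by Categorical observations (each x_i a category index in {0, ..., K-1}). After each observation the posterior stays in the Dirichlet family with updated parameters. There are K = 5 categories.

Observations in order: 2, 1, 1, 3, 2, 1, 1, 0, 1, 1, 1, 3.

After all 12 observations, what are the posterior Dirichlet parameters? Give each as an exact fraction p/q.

alpha_1=13/4, alpha_2=33/4, alpha_3=4, alpha_4=19/4, alpha_5=7/4

obs 1: x=2 → posterior Dirichlet(9/4, 5/4, 3, 11/4, 7/4)
obs 2: x=1 → posterior Dirichlet(9/4, 9/4, 3, 11/4, 7/4)
obs 3: x=1 → posterior Dirichlet(9/4, 13/4, 3, 11/4, 7/4)
obs 4: x=3 → posterior Dirichlet(9/4, 13/4, 3, 15/4, 7/4)
obs 5: x=2 → posterior Dirichlet(9/4, 13/4, 4, 15/4, 7/4)
obs 6: x=1 → posterior Dirichlet(9/4, 17/4, 4, 15/4, 7/4)
obs 7: x=1 → posterior Dirichlet(9/4, 21/4, 4, 15/4, 7/4)
obs 8: x=0 → posterior Dirichlet(13/4, 21/4, 4, 15/4, 7/4)
obs 9: x=1 → posterior Dirichlet(13/4, 25/4, 4, 15/4, 7/4)
obs 10: x=1 → posterior Dirichlet(13/4, 29/4, 4, 15/4, 7/4)
obs 11: x=1 → posterior Dirichlet(13/4, 33/4, 4, 15/4, 7/4)
obs 12: x=3 → posterior Dirichlet(13/4, 33/4, 4, 19/4, 7/4)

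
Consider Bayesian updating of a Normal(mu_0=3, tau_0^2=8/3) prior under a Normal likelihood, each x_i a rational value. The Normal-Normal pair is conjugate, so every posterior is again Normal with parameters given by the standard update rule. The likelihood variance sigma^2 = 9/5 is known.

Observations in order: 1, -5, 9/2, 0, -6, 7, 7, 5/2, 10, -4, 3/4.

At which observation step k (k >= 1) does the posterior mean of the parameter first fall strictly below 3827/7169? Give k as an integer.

k = 2

obs 1: x=1 → posterior Normal(121/67, 72/67)
obs 2: x=-5 → posterior Normal(-79/107, 72/107)
obs 3: x=9/2 → posterior Normal(101/147, 24/49)
obs 4: x=0 → posterior Normal(101/187, 72/187)
obs 5: x=-6 → posterior Normal(-139/227, 72/227)
obs 6: x=7 → posterior Normal(47/89, 24/89)
obs 7: x=7 → posterior Normal(421/307, 72/307)
obs 8: x=5/2 → posterior Normal(521/347, 72/347)
obs 9: x=10 → posterior Normal(307/129, 8/43)
obs 10: x=-4 → posterior Normal(761/427, 72/427)
obs 11: x=3/4 → posterior Normal(791/467, 72/467)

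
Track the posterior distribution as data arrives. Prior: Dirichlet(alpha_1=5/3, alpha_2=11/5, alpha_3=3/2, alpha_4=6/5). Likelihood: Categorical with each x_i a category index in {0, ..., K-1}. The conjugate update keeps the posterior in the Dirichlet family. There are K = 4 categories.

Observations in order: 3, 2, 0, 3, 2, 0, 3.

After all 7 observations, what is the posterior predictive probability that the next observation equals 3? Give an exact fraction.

126/407

obs 1: x=3 → posterior Dirichlet(5/3, 11/5, 3/2, 11/5)
obs 2: x=2 → posterior Dirichlet(5/3, 11/5, 5/2, 11/5)
obs 3: x=0 → posterior Dirichlet(8/3, 11/5, 5/2, 11/5)
obs 4: x=3 → posterior Dirichlet(8/3, 11/5, 5/2, 16/5)
obs 5: x=2 → posterior Dirichlet(8/3, 11/5, 7/2, 16/5)
obs 6: x=0 → posterior Dirichlet(11/3, 11/5, 7/2, 16/5)
obs 7: x=3 → posterior Dirichlet(11/3, 11/5, 7/2, 21/5)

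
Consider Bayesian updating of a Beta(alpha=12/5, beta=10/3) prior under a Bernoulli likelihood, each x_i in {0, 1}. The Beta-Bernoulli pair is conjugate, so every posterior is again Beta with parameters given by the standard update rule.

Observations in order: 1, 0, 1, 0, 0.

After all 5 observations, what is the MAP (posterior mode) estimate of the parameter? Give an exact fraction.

51/131

obs 1: x=1 → posterior Beta(17/5, 10/3)
obs 2: x=0 → posterior Beta(17/5, 13/3)
obs 3: x=1 → posterior Beta(22/5, 13/3)
obs 4: x=0 → posterior Beta(22/5, 16/3)
obs 5: x=0 → posterior Beta(22/5, 19/3)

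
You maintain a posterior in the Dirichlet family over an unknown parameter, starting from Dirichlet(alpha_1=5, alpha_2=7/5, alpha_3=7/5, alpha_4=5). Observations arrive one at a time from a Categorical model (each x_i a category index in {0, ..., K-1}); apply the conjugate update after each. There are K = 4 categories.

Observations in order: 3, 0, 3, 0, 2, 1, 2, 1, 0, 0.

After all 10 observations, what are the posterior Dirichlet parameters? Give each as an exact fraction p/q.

alpha_1=9, alpha_2=17/5, alpha_3=17/5, alpha_4=7

obs 1: x=3 → posterior Dirichlet(5, 7/5, 7/5, 6)
obs 2: x=0 → posterior Dirichlet(6, 7/5, 7/5, 6)
obs 3: x=3 → posterior Dirichlet(6, 7/5, 7/5, 7)
obs 4: x=0 → posterior Dirichlet(7, 7/5, 7/5, 7)
obs 5: x=2 → posterior Dirichlet(7, 7/5, 12/5, 7)
obs 6: x=1 → posterior Dirichlet(7, 12/5, 12/5, 7)
obs 7: x=2 → posterior Dirichlet(7, 12/5, 17/5, 7)
obs 8: x=1 → posterior Dirichlet(7, 17/5, 17/5, 7)
obs 9: x=0 → posterior Dirichlet(8, 17/5, 17/5, 7)
obs 10: x=0 → posterior Dirichlet(9, 17/5, 17/5, 7)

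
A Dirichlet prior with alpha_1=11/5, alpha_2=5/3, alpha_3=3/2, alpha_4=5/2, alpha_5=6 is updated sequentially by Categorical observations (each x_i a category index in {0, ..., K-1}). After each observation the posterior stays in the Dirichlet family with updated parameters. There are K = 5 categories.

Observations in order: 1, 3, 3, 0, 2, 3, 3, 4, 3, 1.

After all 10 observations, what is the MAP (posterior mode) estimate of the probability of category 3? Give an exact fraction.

obs 1: x=1 → posterior Dirichlet(11/5, 8/3, 3/2, 5/2, 6)
obs 2: x=3 → posterior Dirichlet(11/5, 8/3, 3/2, 7/2, 6)
obs 3: x=3 → posterior Dirichlet(11/5, 8/3, 3/2, 9/2, 6)
obs 4: x=0 → posterior Dirichlet(16/5, 8/3, 3/2, 9/2, 6)
obs 5: x=2 → posterior Dirichlet(16/5, 8/3, 5/2, 9/2, 6)
obs 6: x=3 → posterior Dirichlet(16/5, 8/3, 5/2, 11/2, 6)
obs 7: x=3 → posterior Dirichlet(16/5, 8/3, 5/2, 13/2, 6)
obs 8: x=4 → posterior Dirichlet(16/5, 8/3, 5/2, 13/2, 7)
obs 9: x=3 → posterior Dirichlet(16/5, 8/3, 5/2, 15/2, 7)
obs 10: x=1 → posterior Dirichlet(16/5, 11/3, 5/2, 15/2, 7)

195/566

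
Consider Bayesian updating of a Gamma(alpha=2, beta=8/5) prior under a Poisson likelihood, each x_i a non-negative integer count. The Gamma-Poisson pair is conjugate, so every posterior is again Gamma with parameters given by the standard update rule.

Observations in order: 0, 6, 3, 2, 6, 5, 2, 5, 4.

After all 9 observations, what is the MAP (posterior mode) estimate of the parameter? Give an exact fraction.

170/53

obs 1: x=0 → posterior Gamma(2, 13/5)
obs 2: x=6 → posterior Gamma(8, 18/5)
obs 3: x=3 → posterior Gamma(11, 23/5)
obs 4: x=2 → posterior Gamma(13, 28/5)
obs 5: x=6 → posterior Gamma(19, 33/5)
obs 6: x=5 → posterior Gamma(24, 38/5)
obs 7: x=2 → posterior Gamma(26, 43/5)
obs 8: x=5 → posterior Gamma(31, 48/5)
obs 9: x=4 → posterior Gamma(35, 53/5)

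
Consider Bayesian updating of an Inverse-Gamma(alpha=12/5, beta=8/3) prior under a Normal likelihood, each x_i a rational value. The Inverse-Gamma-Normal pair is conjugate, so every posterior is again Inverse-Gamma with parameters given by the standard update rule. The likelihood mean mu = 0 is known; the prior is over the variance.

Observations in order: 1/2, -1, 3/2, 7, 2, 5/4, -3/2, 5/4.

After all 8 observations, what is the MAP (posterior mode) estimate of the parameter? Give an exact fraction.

8065/1776

obs 1: x=1/2 → posterior Inverse-Gamma(29/10, 67/24)
obs 2: x=-1 → posterior Inverse-Gamma(17/5, 79/24)
obs 3: x=3/2 → posterior Inverse-Gamma(39/10, 53/12)
obs 4: x=7 → posterior Inverse-Gamma(22/5, 347/12)
obs 5: x=2 → posterior Inverse-Gamma(49/10, 371/12)
obs 6: x=5/4 → posterior Inverse-Gamma(27/5, 3043/96)
obs 7: x=-3/2 → posterior Inverse-Gamma(59/10, 3151/96)
obs 8: x=5/4 → posterior Inverse-Gamma(32/5, 1613/48)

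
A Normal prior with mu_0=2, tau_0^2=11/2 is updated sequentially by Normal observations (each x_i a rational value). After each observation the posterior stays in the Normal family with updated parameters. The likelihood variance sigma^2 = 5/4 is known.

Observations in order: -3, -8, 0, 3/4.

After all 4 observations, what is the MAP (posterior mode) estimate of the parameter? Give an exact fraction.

obs 1: x=-3 → posterior Normal(-56/27, 55/54)
obs 2: x=-8 → posterior Normal(-232/49, 55/98)
obs 3: x=0 → posterior Normal(-232/71, 55/142)
obs 4: x=3/4 → posterior Normal(-431/186, 55/186)

-431/186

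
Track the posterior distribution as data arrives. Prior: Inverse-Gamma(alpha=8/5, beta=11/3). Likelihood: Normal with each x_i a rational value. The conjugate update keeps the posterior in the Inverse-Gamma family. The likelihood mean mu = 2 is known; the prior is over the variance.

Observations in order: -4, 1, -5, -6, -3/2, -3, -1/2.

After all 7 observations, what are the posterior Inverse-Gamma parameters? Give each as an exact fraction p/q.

obs 1: x=-4 → posterior Inverse-Gamma(21/10, 65/3)
obs 2: x=1 → posterior Inverse-Gamma(13/5, 133/6)
obs 3: x=-5 → posterior Inverse-Gamma(31/10, 140/3)
obs 4: x=-6 → posterior Inverse-Gamma(18/5, 236/3)
obs 5: x=-3/2 → posterior Inverse-Gamma(41/10, 2035/24)
obs 6: x=-3 → posterior Inverse-Gamma(23/5, 2335/24)
obs 7: x=-1/2 → posterior Inverse-Gamma(51/10, 1205/12)

alpha=51/10, beta=1205/12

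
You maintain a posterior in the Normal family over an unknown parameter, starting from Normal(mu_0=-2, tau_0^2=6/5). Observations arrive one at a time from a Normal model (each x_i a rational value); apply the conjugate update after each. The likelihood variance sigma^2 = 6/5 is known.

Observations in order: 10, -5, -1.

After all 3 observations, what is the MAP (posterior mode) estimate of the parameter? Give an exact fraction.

obs 1: x=10 → posterior Normal(4, 3/5)
obs 2: x=-5 → posterior Normal(1, 2/5)
obs 3: x=-1 → posterior Normal(1/2, 3/10)

1/2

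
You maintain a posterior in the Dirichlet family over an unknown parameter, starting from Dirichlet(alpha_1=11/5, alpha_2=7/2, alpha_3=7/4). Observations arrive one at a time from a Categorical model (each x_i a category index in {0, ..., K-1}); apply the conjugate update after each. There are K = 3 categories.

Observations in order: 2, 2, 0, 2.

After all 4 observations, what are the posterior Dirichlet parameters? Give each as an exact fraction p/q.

alpha_1=16/5, alpha_2=7/2, alpha_3=19/4

obs 1: x=2 → posterior Dirichlet(11/5, 7/2, 11/4)
obs 2: x=2 → posterior Dirichlet(11/5, 7/2, 15/4)
obs 3: x=0 → posterior Dirichlet(16/5, 7/2, 15/4)
obs 4: x=2 → posterior Dirichlet(16/5, 7/2, 19/4)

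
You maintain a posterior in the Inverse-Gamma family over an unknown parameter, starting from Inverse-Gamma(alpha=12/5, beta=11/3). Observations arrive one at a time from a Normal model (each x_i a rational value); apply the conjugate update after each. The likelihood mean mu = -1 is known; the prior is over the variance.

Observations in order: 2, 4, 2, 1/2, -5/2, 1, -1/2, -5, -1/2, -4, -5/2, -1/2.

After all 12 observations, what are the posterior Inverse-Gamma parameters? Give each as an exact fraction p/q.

alpha=42/5, beta=521/12

obs 1: x=2 → posterior Inverse-Gamma(29/10, 49/6)
obs 2: x=4 → posterior Inverse-Gamma(17/5, 62/3)
obs 3: x=2 → posterior Inverse-Gamma(39/10, 151/6)
obs 4: x=1/2 → posterior Inverse-Gamma(22/5, 631/24)
obs 5: x=-5/2 → posterior Inverse-Gamma(49/10, 329/12)
obs 6: x=1 → posterior Inverse-Gamma(27/5, 353/12)
obs 7: x=-1/2 → posterior Inverse-Gamma(59/10, 709/24)
obs 8: x=-5 → posterior Inverse-Gamma(32/5, 901/24)
obs 9: x=-1/2 → posterior Inverse-Gamma(69/10, 113/3)
obs 10: x=-4 → posterior Inverse-Gamma(37/5, 253/6)
obs 11: x=-5/2 → posterior Inverse-Gamma(79/10, 1039/24)
obs 12: x=-1/2 → posterior Inverse-Gamma(42/5, 521/12)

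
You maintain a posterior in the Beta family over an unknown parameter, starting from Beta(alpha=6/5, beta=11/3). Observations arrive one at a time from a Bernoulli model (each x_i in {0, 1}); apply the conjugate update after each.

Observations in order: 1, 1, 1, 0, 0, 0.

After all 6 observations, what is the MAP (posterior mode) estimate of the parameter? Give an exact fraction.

obs 1: x=1 → posterior Beta(11/5, 11/3)
obs 2: x=1 → posterior Beta(16/5, 11/3)
obs 3: x=1 → posterior Beta(21/5, 11/3)
obs 4: x=0 → posterior Beta(21/5, 14/3)
obs 5: x=0 → posterior Beta(21/5, 17/3)
obs 6: x=0 → posterior Beta(21/5, 20/3)

48/133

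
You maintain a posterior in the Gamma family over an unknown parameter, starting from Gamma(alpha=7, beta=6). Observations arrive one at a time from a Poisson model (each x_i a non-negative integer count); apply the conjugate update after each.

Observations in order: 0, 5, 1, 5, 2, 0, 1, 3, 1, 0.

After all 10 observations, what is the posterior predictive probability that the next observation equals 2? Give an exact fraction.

411986445074174555486428541747200/1667711322168688287513535727415473

obs 1: x=0 → posterior Gamma(7, 7)
obs 2: x=5 → posterior Gamma(12, 8)
obs 3: x=1 → posterior Gamma(13, 9)
obs 4: x=5 → posterior Gamma(18, 10)
obs 5: x=2 → posterior Gamma(20, 11)
obs 6: x=0 → posterior Gamma(20, 12)
obs 7: x=1 → posterior Gamma(21, 13)
obs 8: x=3 → posterior Gamma(24, 14)
obs 9: x=1 → posterior Gamma(25, 15)
obs 10: x=0 → posterior Gamma(25, 16)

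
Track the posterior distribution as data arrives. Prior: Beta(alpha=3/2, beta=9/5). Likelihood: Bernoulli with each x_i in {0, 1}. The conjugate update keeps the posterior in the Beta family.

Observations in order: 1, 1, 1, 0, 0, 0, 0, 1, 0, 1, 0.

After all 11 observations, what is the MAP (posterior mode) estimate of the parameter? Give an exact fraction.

obs 1: x=1 → posterior Beta(5/2, 9/5)
obs 2: x=1 → posterior Beta(7/2, 9/5)
obs 3: x=1 → posterior Beta(9/2, 9/5)
obs 4: x=0 → posterior Beta(9/2, 14/5)
obs 5: x=0 → posterior Beta(9/2, 19/5)
obs 6: x=0 → posterior Beta(9/2, 24/5)
obs 7: x=0 → posterior Beta(9/2, 29/5)
obs 8: x=1 → posterior Beta(11/2, 29/5)
obs 9: x=0 → posterior Beta(11/2, 34/5)
obs 10: x=1 → posterior Beta(13/2, 34/5)
obs 11: x=0 → posterior Beta(13/2, 39/5)

55/123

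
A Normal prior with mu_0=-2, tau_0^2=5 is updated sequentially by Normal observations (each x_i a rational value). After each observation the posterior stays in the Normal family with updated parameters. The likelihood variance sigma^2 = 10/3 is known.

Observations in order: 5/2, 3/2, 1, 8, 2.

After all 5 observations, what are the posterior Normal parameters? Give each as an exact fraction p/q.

mu_0=41/17, tau_0^2=10/17

obs 1: x=5/2 → posterior Normal(7/10, 2)
obs 2: x=3/2 → posterior Normal(1, 5/4)
obs 3: x=1 → posterior Normal(1, 10/11)
obs 4: x=8 → posterior Normal(5/2, 5/7)
obs 5: x=2 → posterior Normal(41/17, 10/17)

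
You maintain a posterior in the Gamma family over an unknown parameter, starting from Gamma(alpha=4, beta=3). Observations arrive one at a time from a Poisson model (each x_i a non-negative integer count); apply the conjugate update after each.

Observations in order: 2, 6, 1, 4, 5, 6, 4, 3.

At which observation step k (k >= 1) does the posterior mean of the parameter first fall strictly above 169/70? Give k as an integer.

k = 4

obs 1: x=2 → posterior Gamma(6, 4)
obs 2: x=6 → posterior Gamma(12, 5)
obs 3: x=1 → posterior Gamma(13, 6)
obs 4: x=4 → posterior Gamma(17, 7)
obs 5: x=5 → posterior Gamma(22, 8)
obs 6: x=6 → posterior Gamma(28, 9)
obs 7: x=4 → posterior Gamma(32, 10)
obs 8: x=3 → posterior Gamma(35, 11)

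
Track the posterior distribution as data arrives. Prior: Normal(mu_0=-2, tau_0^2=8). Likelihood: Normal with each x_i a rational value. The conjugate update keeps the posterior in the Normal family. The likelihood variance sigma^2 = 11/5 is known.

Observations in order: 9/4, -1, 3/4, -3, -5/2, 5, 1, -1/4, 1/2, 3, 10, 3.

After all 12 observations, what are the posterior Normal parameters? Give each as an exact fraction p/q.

mu_0=728/491, tau_0^2=88/491

obs 1: x=9/4 → posterior Normal(4/3, 88/51)
obs 2: x=-1 → posterior Normal(4/13, 88/91)
obs 3: x=3/4 → posterior Normal(58/131, 88/131)
obs 4: x=-3 → posterior Normal(-62/171, 88/171)
obs 5: x=-5/2 → posterior Normal(-162/211, 88/211)
obs 6: x=5 → posterior Normal(38/251, 88/251)
obs 7: x=1 → posterior Normal(26/97, 88/291)
obs 8: x=-1/4 → posterior Normal(68/331, 88/331)
obs 9: x=1/2 → posterior Normal(88/371, 88/371)
obs 10: x=3 → posterior Normal(208/411, 88/411)
obs 11: x=10 → posterior Normal(608/451, 8/41)
obs 12: x=3 → posterior Normal(728/491, 88/491)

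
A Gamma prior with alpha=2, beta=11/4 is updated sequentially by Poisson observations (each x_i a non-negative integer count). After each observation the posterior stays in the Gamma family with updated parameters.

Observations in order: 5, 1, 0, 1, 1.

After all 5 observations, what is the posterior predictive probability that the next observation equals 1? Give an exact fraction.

6557026295846408/19309831474609375

obs 1: x=5 → posterior Gamma(7, 15/4)
obs 2: x=1 → posterior Gamma(8, 19/4)
obs 3: x=0 → posterior Gamma(8, 23/4)
obs 4: x=1 → posterior Gamma(9, 27/4)
obs 5: x=1 → posterior Gamma(10, 31/4)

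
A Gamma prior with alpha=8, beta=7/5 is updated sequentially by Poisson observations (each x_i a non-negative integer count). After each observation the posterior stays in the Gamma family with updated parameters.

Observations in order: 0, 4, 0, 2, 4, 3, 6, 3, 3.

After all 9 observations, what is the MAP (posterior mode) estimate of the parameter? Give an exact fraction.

40/13

obs 1: x=0 → posterior Gamma(8, 12/5)
obs 2: x=4 → posterior Gamma(12, 17/5)
obs 3: x=0 → posterior Gamma(12, 22/5)
obs 4: x=2 → posterior Gamma(14, 27/5)
obs 5: x=4 → posterior Gamma(18, 32/5)
obs 6: x=3 → posterior Gamma(21, 37/5)
obs 7: x=6 → posterior Gamma(27, 42/5)
obs 8: x=3 → posterior Gamma(30, 47/5)
obs 9: x=3 → posterior Gamma(33, 52/5)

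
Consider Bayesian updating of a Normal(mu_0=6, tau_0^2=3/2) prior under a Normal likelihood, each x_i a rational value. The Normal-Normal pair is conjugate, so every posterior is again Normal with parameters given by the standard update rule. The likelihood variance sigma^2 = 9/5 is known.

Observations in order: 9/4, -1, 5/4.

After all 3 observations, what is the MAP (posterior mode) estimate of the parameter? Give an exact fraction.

obs 1: x=9/4 → posterior Normal(189/44, 9/11)
obs 2: x=-1 → posterior Normal(169/64, 9/16)
obs 3: x=5/4 → posterior Normal(97/42, 3/7)

97/42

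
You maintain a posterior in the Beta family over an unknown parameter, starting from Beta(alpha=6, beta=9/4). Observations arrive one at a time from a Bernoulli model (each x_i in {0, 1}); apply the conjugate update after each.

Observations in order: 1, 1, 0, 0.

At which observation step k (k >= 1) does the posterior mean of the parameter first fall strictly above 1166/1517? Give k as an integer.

k = 2

obs 1: x=1 → posterior Beta(7, 9/4)
obs 2: x=1 → posterior Beta(8, 9/4)
obs 3: x=0 → posterior Beta(8, 13/4)
obs 4: x=0 → posterior Beta(8, 17/4)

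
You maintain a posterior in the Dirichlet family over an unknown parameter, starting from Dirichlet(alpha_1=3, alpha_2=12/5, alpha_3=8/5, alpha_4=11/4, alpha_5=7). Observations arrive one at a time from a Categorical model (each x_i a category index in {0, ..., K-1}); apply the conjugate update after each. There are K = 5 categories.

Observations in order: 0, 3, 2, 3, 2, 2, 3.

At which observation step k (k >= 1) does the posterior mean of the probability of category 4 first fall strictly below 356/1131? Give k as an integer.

obs 1: x=0 → posterior Dirichlet(4, 12/5, 8/5, 11/4, 7)
obs 2: x=3 → posterior Dirichlet(4, 12/5, 8/5, 15/4, 7)
obs 3: x=2 → posterior Dirichlet(4, 12/5, 13/5, 15/4, 7)
obs 4: x=3 → posterior Dirichlet(4, 12/5, 13/5, 19/4, 7)
obs 5: x=2 → posterior Dirichlet(4, 12/5, 18/5, 19/4, 7)
obs 6: x=2 → posterior Dirichlet(4, 12/5, 23/5, 19/4, 7)
obs 7: x=3 → posterior Dirichlet(4, 12/5, 23/5, 23/4, 7)

k = 6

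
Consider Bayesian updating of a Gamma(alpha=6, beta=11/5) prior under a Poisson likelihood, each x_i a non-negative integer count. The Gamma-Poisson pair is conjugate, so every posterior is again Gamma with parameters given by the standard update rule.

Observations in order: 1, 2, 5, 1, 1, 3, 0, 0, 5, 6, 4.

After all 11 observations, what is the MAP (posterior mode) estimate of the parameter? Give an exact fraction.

5/2

obs 1: x=1 → posterior Gamma(7, 16/5)
obs 2: x=2 → posterior Gamma(9, 21/5)
obs 3: x=5 → posterior Gamma(14, 26/5)
obs 4: x=1 → posterior Gamma(15, 31/5)
obs 5: x=1 → posterior Gamma(16, 36/5)
obs 6: x=3 → posterior Gamma(19, 41/5)
obs 7: x=0 → posterior Gamma(19, 46/5)
obs 8: x=0 → posterior Gamma(19, 51/5)
obs 9: x=5 → posterior Gamma(24, 56/5)
obs 10: x=6 → posterior Gamma(30, 61/5)
obs 11: x=4 → posterior Gamma(34, 66/5)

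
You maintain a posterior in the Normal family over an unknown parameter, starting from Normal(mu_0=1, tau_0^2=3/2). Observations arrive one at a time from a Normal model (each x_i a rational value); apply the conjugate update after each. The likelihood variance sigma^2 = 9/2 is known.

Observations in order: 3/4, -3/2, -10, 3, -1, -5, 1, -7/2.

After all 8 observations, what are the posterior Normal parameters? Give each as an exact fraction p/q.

obs 1: x=3/4 → posterior Normal(15/16, 9/8)
obs 2: x=-3/2 → posterior Normal(9/20, 9/10)
obs 3: x=-10 → posterior Normal(-31/24, 3/4)
obs 4: x=3 → posterior Normal(-19/28, 9/14)
obs 5: x=-1 → posterior Normal(-23/32, 9/16)
obs 6: x=-5 → posterior Normal(-43/36, 1/2)
obs 7: x=1 → posterior Normal(-39/40, 9/20)
obs 8: x=-7/2 → posterior Normal(-53/44, 9/22)

mu_0=-53/44, tau_0^2=9/22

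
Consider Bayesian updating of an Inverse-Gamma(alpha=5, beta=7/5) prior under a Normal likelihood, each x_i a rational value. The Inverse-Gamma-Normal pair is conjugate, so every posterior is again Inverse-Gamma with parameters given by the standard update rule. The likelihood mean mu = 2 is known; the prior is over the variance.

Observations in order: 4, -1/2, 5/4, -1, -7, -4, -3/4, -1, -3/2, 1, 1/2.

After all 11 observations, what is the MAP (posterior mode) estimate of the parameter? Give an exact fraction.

6867/920

obs 1: x=4 → posterior Inverse-Gamma(11/2, 17/5)
obs 2: x=-1/2 → posterior Inverse-Gamma(6, 261/40)
obs 3: x=5/4 → posterior Inverse-Gamma(13/2, 1089/160)
obs 4: x=-1 → posterior Inverse-Gamma(7, 1809/160)
obs 5: x=-7 → posterior Inverse-Gamma(15/2, 8289/160)
obs 6: x=-4 → posterior Inverse-Gamma(8, 11169/160)
obs 7: x=-3/4 → posterior Inverse-Gamma(17/2, 5887/80)
obs 8: x=-1 → posterior Inverse-Gamma(9, 6247/80)
obs 9: x=-3/2 → posterior Inverse-Gamma(19/2, 6737/80)
obs 10: x=1 → posterior Inverse-Gamma(10, 6777/80)
obs 11: x=1/2 → posterior Inverse-Gamma(21/2, 6867/80)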